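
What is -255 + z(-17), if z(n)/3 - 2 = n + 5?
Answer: -285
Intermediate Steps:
z(n) = 21 + 3*n (z(n) = 6 + 3*(n + 5) = 6 + 3*(5 + n) = 6 + (15 + 3*n) = 21 + 3*n)
-255 + z(-17) = -255 + (21 + 3*(-17)) = -255 + (21 - 51) = -255 - 30 = -285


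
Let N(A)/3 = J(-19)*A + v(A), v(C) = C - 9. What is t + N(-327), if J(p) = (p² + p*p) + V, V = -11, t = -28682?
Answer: -727181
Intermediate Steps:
J(p) = -11 + 2*p² (J(p) = (p² + p*p) - 11 = (p² + p²) - 11 = 2*p² - 11 = -11 + 2*p²)
v(C) = -9 + C
N(A) = -27 + 2136*A (N(A) = 3*((-11 + 2*(-19)²)*A + (-9 + A)) = 3*((-11 + 2*361)*A + (-9 + A)) = 3*((-11 + 722)*A + (-9 + A)) = 3*(711*A + (-9 + A)) = 3*(-9 + 712*A) = -27 + 2136*A)
t + N(-327) = -28682 + (-27 + 2136*(-327)) = -28682 + (-27 - 698472) = -28682 - 698499 = -727181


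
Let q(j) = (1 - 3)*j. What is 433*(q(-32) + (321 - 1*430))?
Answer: -19485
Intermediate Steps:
q(j) = -2*j
433*(q(-32) + (321 - 1*430)) = 433*(-2*(-32) + (321 - 1*430)) = 433*(64 + (321 - 430)) = 433*(64 - 109) = 433*(-45) = -19485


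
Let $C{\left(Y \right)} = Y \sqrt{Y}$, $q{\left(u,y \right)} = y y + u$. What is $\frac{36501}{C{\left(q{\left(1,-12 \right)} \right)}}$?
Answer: $\frac{36501 \sqrt{145}}{21025} \approx 20.905$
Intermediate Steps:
$q{\left(u,y \right)} = u + y^{2}$ ($q{\left(u,y \right)} = y^{2} + u = u + y^{2}$)
$C{\left(Y \right)} = Y^{\frac{3}{2}}$
$\frac{36501}{C{\left(q{\left(1,-12 \right)} \right)}} = \frac{36501}{\left(1 + \left(-12\right)^{2}\right)^{\frac{3}{2}}} = \frac{36501}{\left(1 + 144\right)^{\frac{3}{2}}} = \frac{36501}{145^{\frac{3}{2}}} = \frac{36501}{145 \sqrt{145}} = 36501 \frac{\sqrt{145}}{21025} = \frac{36501 \sqrt{145}}{21025}$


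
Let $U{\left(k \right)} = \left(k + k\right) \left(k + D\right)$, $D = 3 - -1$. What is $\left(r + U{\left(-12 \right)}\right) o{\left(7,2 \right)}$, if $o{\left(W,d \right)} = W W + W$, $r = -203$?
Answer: $-616$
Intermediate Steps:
$D = 4$ ($D = 3 + 1 = 4$)
$U{\left(k \right)} = 2 k \left(4 + k\right)$ ($U{\left(k \right)} = \left(k + k\right) \left(k + 4\right) = 2 k \left(4 + k\right)$)
$o{\left(W,d \right)} = W + W^{2}$ ($o{\left(W,d \right)} = W^{2} + W = W + W^{2}$)
$\left(r + U{\left(-12 \right)}\right) o{\left(7,2 \right)} = \left(-203 + 2 \left(-12\right) \left(4 - 12\right)\right) 7 \left(1 + 7\right) = \left(-203 + 2 \left(-12\right) \left(-8\right)\right) 7 \cdot 8 = \left(-203 + 192\right) 56 = \left(-11\right) 56 = -616$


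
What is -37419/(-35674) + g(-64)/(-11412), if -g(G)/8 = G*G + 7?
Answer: 399497251/101777922 ≈ 3.9252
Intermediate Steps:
g(G) = -56 - 8*G² (g(G) = -8*(G*G + 7) = -8*(G² + 7) = -8*(7 + G²) = -56 - 8*G²)
-37419/(-35674) + g(-64)/(-11412) = -37419/(-35674) + (-56 - 8*(-64)²)/(-11412) = -37419*(-1/35674) + (-56 - 8*4096)*(-1/11412) = 37419/35674 + (-56 - 32768)*(-1/11412) = 37419/35674 - 32824*(-1/11412) = 37419/35674 + 8206/2853 = 399497251/101777922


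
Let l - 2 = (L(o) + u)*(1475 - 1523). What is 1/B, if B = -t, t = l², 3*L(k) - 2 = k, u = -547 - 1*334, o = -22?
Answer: -1/1815612100 ≈ -5.5078e-10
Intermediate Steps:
u = -881 (u = -547 - 334 = -881)
L(k) = ⅔ + k/3
l = 42610 (l = 2 + ((⅔ + (⅓)*(-22)) - 881)*(1475 - 1523) = 2 + ((⅔ - 22/3) - 881)*(-48) = 2 + (-20/3 - 881)*(-48) = 2 - 2663/3*(-48) = 2 + 42608 = 42610)
t = 1815612100 (t = 42610² = 1815612100)
B = -1815612100 (B = -1*1815612100 = -1815612100)
1/B = 1/(-1815612100) = -1/1815612100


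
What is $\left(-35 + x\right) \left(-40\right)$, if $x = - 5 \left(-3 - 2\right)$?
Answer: $400$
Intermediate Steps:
$x = 25$ ($x = \left(-5\right) \left(-5\right) = 25$)
$\left(-35 + x\right) \left(-40\right) = \left(-35 + 25\right) \left(-40\right) = \left(-10\right) \left(-40\right) = 400$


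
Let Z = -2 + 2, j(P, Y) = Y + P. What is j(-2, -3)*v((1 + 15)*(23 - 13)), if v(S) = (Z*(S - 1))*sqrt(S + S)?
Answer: 0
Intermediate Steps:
j(P, Y) = P + Y
Z = 0
v(S) = 0 (v(S) = (0*(S - 1))*sqrt(S + S) = (0*(-1 + S))*sqrt(2*S) = 0*(sqrt(2)*sqrt(S)) = 0)
j(-2, -3)*v((1 + 15)*(23 - 13)) = (-2 - 3)*0 = -5*0 = 0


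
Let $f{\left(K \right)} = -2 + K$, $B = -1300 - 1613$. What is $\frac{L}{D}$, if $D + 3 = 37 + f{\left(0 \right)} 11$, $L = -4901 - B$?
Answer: $- \frac{497}{3} \approx -165.67$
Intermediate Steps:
$B = -2913$
$L = -1988$ ($L = -4901 - -2913 = -4901 + 2913 = -1988$)
$D = 12$ ($D = -3 + \left(37 + \left(-2 + 0\right) 11\right) = -3 + \left(37 - 22\right) = -3 + 15 = 12$)
$\frac{L}{D} = - \frac{1988}{12} = \left(-1988\right) \frac{1}{12} = - \frac{497}{3}$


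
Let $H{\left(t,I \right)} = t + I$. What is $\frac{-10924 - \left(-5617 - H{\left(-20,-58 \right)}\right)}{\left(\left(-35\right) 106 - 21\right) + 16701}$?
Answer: $- \frac{1077}{2594} \approx -0.41519$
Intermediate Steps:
$H{\left(t,I \right)} = I + t$
$\frac{-10924 - \left(-5617 - H{\left(-20,-58 \right)}\right)}{\left(\left(-35\right) 106 - 21\right) + 16701} = \frac{-10924 + \left(\left(10948 - 78\right) - 5331\right)}{\left(\left(-35\right) 106 - 21\right) + 16701} = \frac{-10924 + \left(\left(10948 - 78\right) - 5331\right)}{\left(-3710 - 21\right) + 16701} = \frac{-10924 + \left(10870 - 5331\right)}{-3731 + 16701} = \frac{-10924 + 5539}{12970} = \left(-5385\right) \frac{1}{12970} = - \frac{1077}{2594}$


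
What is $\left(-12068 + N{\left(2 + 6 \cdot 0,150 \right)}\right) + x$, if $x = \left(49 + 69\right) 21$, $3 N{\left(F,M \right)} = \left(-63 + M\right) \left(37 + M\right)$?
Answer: $-4167$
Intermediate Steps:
$N{\left(F,M \right)} = \frac{\left(-63 + M\right) \left(37 + M\right)}{3}$
$x = 2478$ ($x = 118 \cdot 21 = 2478$)
$\left(-12068 + N{\left(2 + 6 \cdot 0,150 \right)}\right) + x = \left(-12068 - \left(2077 - 7500\right)\right) + 2478 = \left(-12068 - -5423\right) + 2478 = \left(-12068 + 5423\right) + 2478 = -6645 + 2478 = -4167$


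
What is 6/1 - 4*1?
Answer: 2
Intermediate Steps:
6/1 - 4*1 = 6*1 - 4 = 6 - 4 = 2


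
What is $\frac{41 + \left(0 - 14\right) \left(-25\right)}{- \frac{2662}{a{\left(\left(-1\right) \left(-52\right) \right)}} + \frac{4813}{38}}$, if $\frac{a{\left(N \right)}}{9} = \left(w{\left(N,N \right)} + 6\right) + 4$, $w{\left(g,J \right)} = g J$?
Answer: $\frac{181460754}{58730591} \approx 3.0897$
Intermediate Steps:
$w{\left(g,J \right)} = J g$
$a{\left(N \right)} = 90 + 9 N^{2}$ ($a{\left(N \right)} = 9 \left(\left(N N + 6\right) + 4\right) = 9 \left(\left(N^{2} + 6\right) + 4\right) = 9 \left(\left(6 + N^{2}\right) + 4\right) = 9 \left(10 + N^{2}\right) = 90 + 9 N^{2}$)
$\frac{41 + \left(0 - 14\right) \left(-25\right)}{- \frac{2662}{a{\left(\left(-1\right) \left(-52\right) \right)}} + \frac{4813}{38}} = \frac{41 + \left(0 - 14\right) \left(-25\right)}{- \frac{2662}{90 + 9 \left(\left(-1\right) \left(-52\right)\right)^{2}} + \frac{4813}{38}} = \frac{41 + \left(0 - 14\right) \left(-25\right)}{- \frac{2662}{90 + 9 \cdot 52^{2}} + 4813 \cdot \frac{1}{38}} = \frac{41 - -350}{- \frac{2662}{90 + 9 \cdot 2704} + \frac{4813}{38}} = \frac{41 + 350}{- \frac{2662}{90 + 24336} + \frac{4813}{38}} = \frac{391}{- \frac{2662}{24426} + \frac{4813}{38}} = \frac{391}{\left(-2662\right) \frac{1}{24426} + \frac{4813}{38}} = \frac{391}{- \frac{1331}{12213} + \frac{4813}{38}} = \frac{391}{\frac{58730591}{464094}} = 391 \cdot \frac{464094}{58730591} = \frac{181460754}{58730591}$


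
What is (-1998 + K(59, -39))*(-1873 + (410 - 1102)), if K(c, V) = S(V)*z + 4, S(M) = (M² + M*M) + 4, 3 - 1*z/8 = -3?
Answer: -369908910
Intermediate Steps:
z = 48 (z = 24 - 8*(-3) = 24 + 24 = 48)
S(M) = 4 + 2*M² (S(M) = (M² + M²) + 4 = 2*M² + 4 = 4 + 2*M²)
K(c, V) = 196 + 96*V² (K(c, V) = (4 + 2*V²)*48 + 4 = (192 + 96*V²) + 4 = 196 + 96*V²)
(-1998 + K(59, -39))*(-1873 + (410 - 1102)) = (-1998 + (196 + 96*(-39)²))*(-1873 + (410 - 1102)) = (-1998 + (196 + 96*1521))*(-1873 - 692) = (-1998 + (196 + 146016))*(-2565) = (-1998 + 146212)*(-2565) = 144214*(-2565) = -369908910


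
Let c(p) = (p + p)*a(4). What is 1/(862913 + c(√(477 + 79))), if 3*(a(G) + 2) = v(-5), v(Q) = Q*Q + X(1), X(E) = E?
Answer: 7766217/6701568720521 - 240*√139/6701568720521 ≈ 1.1584e-6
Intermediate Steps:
v(Q) = 1 + Q² (v(Q) = Q*Q + 1 = Q² + 1 = 1 + Q²)
a(G) = 20/3 (a(G) = -2 + (1 + (-5)²)/3 = -2 + (1 + 25)/3 = -2 + (⅓)*26 = -2 + 26/3 = 20/3)
c(p) = 40*p/3 (c(p) = (p + p)*(20/3) = (2*p)*(20/3) = 40*p/3)
1/(862913 + c(√(477 + 79))) = 1/(862913 + 40*√(477 + 79)/3) = 1/(862913 + 40*√556/3) = 1/(862913 + 40*(2*√139)/3) = 1/(862913 + 80*√139/3)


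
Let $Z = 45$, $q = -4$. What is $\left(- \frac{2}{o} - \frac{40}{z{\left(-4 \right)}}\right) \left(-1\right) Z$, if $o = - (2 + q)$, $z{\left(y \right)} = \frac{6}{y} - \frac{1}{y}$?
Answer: $-1395$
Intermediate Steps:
$z{\left(y \right)} = \frac{5}{y}$
$o = 2$ ($o = - (2 - 4) = \left(-1\right) \left(-2\right) = 2$)
$\left(- \frac{2}{o} - \frac{40}{z{\left(-4 \right)}}\right) \left(-1\right) Z = \left(- \frac{2}{2} - \frac{40}{5 \frac{1}{-4}}\right) \left(-1\right) 45 = \left(\left(-2\right) \frac{1}{2} - \frac{40}{5 \left(- \frac{1}{4}\right)}\right) \left(-1\right) 45 = \left(-1 - \frac{40}{- \frac{5}{4}}\right) \left(-1\right) 45 = \left(-1 - -32\right) \left(-1\right) 45 = \left(-1 + 32\right) \left(-1\right) 45 = 31 \left(-1\right) 45 = \left(-31\right) 45 = -1395$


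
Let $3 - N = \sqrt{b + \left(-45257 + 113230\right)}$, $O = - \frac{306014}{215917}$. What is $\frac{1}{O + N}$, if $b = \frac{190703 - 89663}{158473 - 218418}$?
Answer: $- \frac{884630278841881}{37989737944346561980} - \frac{46620150889 \sqrt{9769933079021}}{37989737944346561980} \approx -0.0038591$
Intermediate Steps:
$O = - \frac{306014}{215917}$ ($O = \left(-306014\right) \frac{1}{215917} = - \frac{306014}{215917} \approx -1.4173$)
$b = - \frac{20208}{11989}$ ($b = \frac{101040}{-59945} = 101040 \left(- \frac{1}{59945}\right) = - \frac{20208}{11989} \approx -1.6855$)
$N = 3 - \frac{\sqrt{9769933079021}}{11989}$ ($N = 3 - \sqrt{- \frac{20208}{11989} + \left(-45257 + 113230\right)} = 3 - \sqrt{- \frac{20208}{11989} + 67973} = 3 - \sqrt{\frac{814908089}{11989}} = 3 - \frac{\sqrt{9769933079021}}{11989} \approx -257.71$)
$\frac{1}{O + N} = \frac{1}{- \frac{306014}{215917} + \left(3 - \frac{\sqrt{9769933079021}}{11989}\right)} = \frac{1}{\frac{341737}{215917} - \frac{\sqrt{9769933079021}}{11989}}$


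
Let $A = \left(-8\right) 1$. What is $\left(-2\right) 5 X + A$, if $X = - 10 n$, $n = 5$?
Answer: $492$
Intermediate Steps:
$X = -50$ ($X = \left(-10\right) 5 = -50$)
$A = -8$
$\left(-2\right) 5 X + A = \left(-2\right) 5 \left(-50\right) - 8 = \left(-10\right) \left(-50\right) - 8 = 500 - 8 = 492$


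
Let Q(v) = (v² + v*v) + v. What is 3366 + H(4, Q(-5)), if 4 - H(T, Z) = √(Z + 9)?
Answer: 3370 - 3*√6 ≈ 3362.7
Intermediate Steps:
Q(v) = v + 2*v² (Q(v) = (v² + v²) + v = 2*v² + v = v + 2*v²)
H(T, Z) = 4 - √(9 + Z) (H(T, Z) = 4 - √(Z + 9) = 4 - √(9 + Z))
3366 + H(4, Q(-5)) = 3366 + (4 - √(9 - 5*(1 + 2*(-5)))) = 3366 + (4 - √(9 - 5*(1 - 10))) = 3366 + (4 - √(9 - 5*(-9))) = 3366 + (4 - √(9 + 45)) = 3366 + (4 - √54) = 3366 + (4 - 3*√6) = 3370 - 3*√6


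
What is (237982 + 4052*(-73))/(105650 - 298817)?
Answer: 57814/193167 ≈ 0.29930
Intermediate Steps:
(237982 + 4052*(-73))/(105650 - 298817) = (237982 - 295796)/(-193167) = -57814*(-1/193167) = 57814/193167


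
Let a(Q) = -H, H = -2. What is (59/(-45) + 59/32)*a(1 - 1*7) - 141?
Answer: -100753/720 ≈ -139.93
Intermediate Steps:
a(Q) = 2 (a(Q) = -1*(-2) = 2)
(59/(-45) + 59/32)*a(1 - 1*7) - 141 = (59/(-45) + 59/32)*2 - 141 = (59*(-1/45) + 59*(1/32))*2 - 141 = (-59/45 + 59/32)*2 - 141 = (767/1440)*2 - 141 = 767/720 - 141 = -100753/720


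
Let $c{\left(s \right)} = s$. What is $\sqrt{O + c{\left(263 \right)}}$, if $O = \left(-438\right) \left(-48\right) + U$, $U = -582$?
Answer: $\sqrt{20705} \approx 143.89$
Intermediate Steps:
$O = 20442$ ($O = \left(-438\right) \left(-48\right) - 582 = 21024 - 582 = 20442$)
$\sqrt{O + c{\left(263 \right)}} = \sqrt{20442 + 263} = \sqrt{20705}$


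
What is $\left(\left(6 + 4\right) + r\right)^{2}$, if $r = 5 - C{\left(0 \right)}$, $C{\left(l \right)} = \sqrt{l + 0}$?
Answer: $225$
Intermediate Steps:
$C{\left(l \right)} = \sqrt{l}$
$r = 5$ ($r = 5 - \sqrt{0} = 5 - 0 = 5 + 0 = 5$)
$\left(\left(6 + 4\right) + r\right)^{2} = \left(\left(6 + 4\right) + 5\right)^{2} = \left(10 + 5\right)^{2} = 15^{2} = 225$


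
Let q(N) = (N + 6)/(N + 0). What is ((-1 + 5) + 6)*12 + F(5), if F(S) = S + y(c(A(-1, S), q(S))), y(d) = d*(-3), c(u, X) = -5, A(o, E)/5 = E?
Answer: 140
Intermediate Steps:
q(N) = (6 + N)/N
A(o, E) = 5*E
y(d) = -3*d
F(S) = 15 + S (F(S) = S - 3*(-5) = S + 15 = 15 + S)
((-1 + 5) + 6)*12 + F(5) = ((-1 + 5) + 6)*12 + (15 + 5) = (4 + 6)*12 + 20 = 10*12 + 20 = 120 + 20 = 140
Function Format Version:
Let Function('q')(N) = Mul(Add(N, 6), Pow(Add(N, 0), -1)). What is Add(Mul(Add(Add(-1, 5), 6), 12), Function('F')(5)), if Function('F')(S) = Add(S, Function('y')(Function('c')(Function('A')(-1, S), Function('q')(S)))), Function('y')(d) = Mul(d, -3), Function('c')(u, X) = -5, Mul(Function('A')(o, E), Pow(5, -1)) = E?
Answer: 140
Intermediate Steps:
Function('q')(N) = Mul(Pow(N, -1), Add(6, N)) (Function('q')(N) = Mul(Add(6, N), Pow(N, -1)) = Mul(Pow(N, -1), Add(6, N)))
Function('A')(o, E) = Mul(5, E)
Function('y')(d) = Mul(-3, d)
Function('F')(S) = Add(15, S) (Function('F')(S) = Add(S, Mul(-3, -5)) = Add(S, 15) = Add(15, S))
Add(Mul(Add(Add(-1, 5), 6), 12), Function('F')(5)) = Add(Mul(Add(Add(-1, 5), 6), 12), Add(15, 5)) = Add(Mul(Add(4, 6), 12), 20) = Add(Mul(10, 12), 20) = Add(120, 20) = 140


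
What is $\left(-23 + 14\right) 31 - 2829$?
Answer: $-3108$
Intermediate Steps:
$\left(-23 + 14\right) 31 - 2829 = \left(-9\right) 31 - 2829 = -279 - 2829 = -3108$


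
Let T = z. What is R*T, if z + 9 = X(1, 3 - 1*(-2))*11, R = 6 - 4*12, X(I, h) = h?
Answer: -1932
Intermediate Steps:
R = -42 (R = 6 - 48 = -42)
z = 46 (z = -9 + (3 - 1*(-2))*11 = -9 + (3 + 2)*11 = -9 + 5*11 = -9 + 55 = 46)
T = 46
R*T = -42*46 = -1932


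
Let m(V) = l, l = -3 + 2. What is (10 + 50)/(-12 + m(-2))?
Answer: -60/13 ≈ -4.6154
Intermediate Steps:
l = -1
m(V) = -1
(10 + 50)/(-12 + m(-2)) = (10 + 50)/(-12 - 1) = 60/(-13) = 60*(-1/13) = -60/13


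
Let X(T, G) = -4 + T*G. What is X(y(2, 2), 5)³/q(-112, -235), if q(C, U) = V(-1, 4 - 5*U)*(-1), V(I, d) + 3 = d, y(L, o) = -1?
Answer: 243/392 ≈ 0.61990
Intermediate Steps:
X(T, G) = -4 + G*T
V(I, d) = -3 + d
q(C, U) = -1 + 5*U (q(C, U) = (-3 + (4 - 5*U))*(-1) = (1 - 5*U)*(-1) = -1 + 5*U)
X(y(2, 2), 5)³/q(-112, -235) = (-4 + 5*(-1))³/(-1 + 5*(-235)) = (-4 - 5)³/(-1 - 1175) = (-9)³/(-1176) = -729*(-1/1176) = 243/392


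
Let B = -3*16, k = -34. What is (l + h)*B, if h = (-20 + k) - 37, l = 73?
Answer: 864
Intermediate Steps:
h = -91 (h = (-20 - 34) - 37 = -54 - 37 = -91)
B = -48
(l + h)*B = (73 - 91)*(-48) = -18*(-48) = 864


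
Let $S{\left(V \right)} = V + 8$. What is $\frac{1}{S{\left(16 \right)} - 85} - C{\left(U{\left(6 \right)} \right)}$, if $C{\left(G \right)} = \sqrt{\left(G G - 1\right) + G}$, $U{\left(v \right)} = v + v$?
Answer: $- \frac{1}{61} - \sqrt{155} \approx -12.466$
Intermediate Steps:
$S{\left(V \right)} = 8 + V$
$U{\left(v \right)} = 2 v$
$C{\left(G \right)} = \sqrt{-1 + G + G^{2}}$ ($C{\left(G \right)} = \sqrt{\left(G^{2} - 1\right) + G} = \sqrt{\left(-1 + G^{2}\right) + G} = \sqrt{-1 + G + G^{2}}$)
$\frac{1}{S{\left(16 \right)} - 85} - C{\left(U{\left(6 \right)} \right)} = \frac{1}{\left(8 + 16\right) - 85} - \sqrt{-1 + 2 \cdot 6 + \left(2 \cdot 6\right)^{2}} = \frac{1}{24 - 85} - \sqrt{-1 + 12 + 12^{2}} = \frac{1}{-61} - \sqrt{-1 + 12 + 144} = - \frac{1}{61} - \sqrt{155}$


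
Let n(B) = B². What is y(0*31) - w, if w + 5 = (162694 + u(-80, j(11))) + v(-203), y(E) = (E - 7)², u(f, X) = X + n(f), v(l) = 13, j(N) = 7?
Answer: -169060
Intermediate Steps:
u(f, X) = X + f²
y(E) = (-7 + E)²
w = 169109 (w = -5 + ((162694 + (7 + (-80)²)) + 13) = -5 + ((162694 + (7 + 6400)) + 13) = -5 + ((162694 + 6407) + 13) = -5 + (169101 + 13) = -5 + 169114 = 169109)
y(0*31) - w = (-7 + 0*31)² - 1*169109 = (-7 + 0)² - 169109 = (-7)² - 169109 = 49 - 169109 = -169060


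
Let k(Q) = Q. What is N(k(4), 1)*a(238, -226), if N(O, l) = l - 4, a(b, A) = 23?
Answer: -69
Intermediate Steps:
N(O, l) = -4 + l
N(k(4), 1)*a(238, -226) = (-4 + 1)*23 = -3*23 = -69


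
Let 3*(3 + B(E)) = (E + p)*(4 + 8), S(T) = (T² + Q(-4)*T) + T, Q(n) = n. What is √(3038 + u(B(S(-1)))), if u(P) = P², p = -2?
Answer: √3063 ≈ 55.344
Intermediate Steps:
S(T) = T² - 3*T (S(T) = (T² - 4*T) + T = T² - 3*T)
B(E) = -11 + 4*E (B(E) = -3 + ((E - 2)*(4 + 8))/3 = -3 + ((-2 + E)*12)/3 = -3 + (-24 + 12*E)/3 = -3 + (-8 + 4*E) = -11 + 4*E)
√(3038 + u(B(S(-1)))) = √(3038 + (-11 + 4*(-(-3 - 1)))²) = √(3038 + (-11 + 4*(-1*(-4)))²) = √(3038 + (-11 + 4*4)²) = √(3038 + (-11 + 16)²) = √(3038 + 5²) = √(3038 + 25) = √3063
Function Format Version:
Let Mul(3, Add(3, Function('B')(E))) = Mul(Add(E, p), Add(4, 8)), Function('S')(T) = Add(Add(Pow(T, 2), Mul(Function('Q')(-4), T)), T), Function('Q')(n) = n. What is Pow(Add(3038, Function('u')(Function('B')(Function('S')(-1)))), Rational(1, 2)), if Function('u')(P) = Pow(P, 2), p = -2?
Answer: Pow(3063, Rational(1, 2)) ≈ 55.344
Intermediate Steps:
Function('S')(T) = Add(Pow(T, 2), Mul(-3, T)) (Function('S')(T) = Add(Add(Pow(T, 2), Mul(-4, T)), T) = Add(Pow(T, 2), Mul(-3, T)))
Function('B')(E) = Add(-11, Mul(4, E)) (Function('B')(E) = Add(-3, Mul(Rational(1, 3), Mul(Add(E, -2), Add(4, 8)))) = Add(-3, Mul(Rational(1, 3), Mul(Add(-2, E), 12))) = Add(-3, Mul(Rational(1, 3), Add(-24, Mul(12, E)))) = Add(-3, Add(-8, Mul(4, E))) = Add(-11, Mul(4, E)))
Pow(Add(3038, Function('u')(Function('B')(Function('S')(-1)))), Rational(1, 2)) = Pow(Add(3038, Pow(Add(-11, Mul(4, Mul(-1, Add(-3, -1)))), 2)), Rational(1, 2)) = Pow(Add(3038, Pow(Add(-11, Mul(4, Mul(-1, -4))), 2)), Rational(1, 2)) = Pow(Add(3038, Pow(Add(-11, Mul(4, 4)), 2)), Rational(1, 2)) = Pow(Add(3038, Pow(Add(-11, 16), 2)), Rational(1, 2)) = Pow(Add(3038, Pow(5, 2)), Rational(1, 2)) = Pow(Add(3038, 25), Rational(1, 2)) = Pow(3063, Rational(1, 2))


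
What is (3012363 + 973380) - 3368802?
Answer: 616941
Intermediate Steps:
(3012363 + 973380) - 3368802 = 3985743 - 3368802 = 616941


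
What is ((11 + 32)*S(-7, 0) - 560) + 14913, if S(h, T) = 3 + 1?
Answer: 14525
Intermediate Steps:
S(h, T) = 4
((11 + 32)*S(-7, 0) - 560) + 14913 = ((11 + 32)*4 - 560) + 14913 = (43*4 - 560) + 14913 = (172 - 560) + 14913 = -388 + 14913 = 14525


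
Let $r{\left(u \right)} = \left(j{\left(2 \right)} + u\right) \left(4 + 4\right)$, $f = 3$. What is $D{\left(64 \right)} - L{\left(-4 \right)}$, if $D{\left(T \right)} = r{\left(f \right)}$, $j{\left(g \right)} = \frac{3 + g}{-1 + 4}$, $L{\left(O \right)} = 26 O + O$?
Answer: $\frac{436}{3} \approx 145.33$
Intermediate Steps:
$L{\left(O \right)} = 27 O$
$j{\left(g \right)} = 1 + \frac{g}{3}$ ($j{\left(g \right)} = \frac{3 + g}{3} = \left(3 + g\right) \frac{1}{3} = 1 + \frac{g}{3}$)
$r{\left(u \right)} = \frac{40}{3} + 8 u$ ($r{\left(u \right)} = \left(\left(1 + \frac{1}{3} \cdot 2\right) + u\right) \left(4 + 4\right) = \left(\left(1 + \frac{2}{3}\right) + u\right) 8 = \left(\frac{5}{3} + u\right) 8 = \frac{40}{3} + 8 u$)
$D{\left(T \right)} = \frac{112}{3}$ ($D{\left(T \right)} = \frac{40}{3} + 8 \cdot 3 = \frac{40}{3} + 24 = \frac{112}{3}$)
$D{\left(64 \right)} - L{\left(-4 \right)} = \frac{112}{3} - 27 \left(-4\right) = \frac{112}{3} - -108 = \frac{112}{3} + 108 = \frac{436}{3}$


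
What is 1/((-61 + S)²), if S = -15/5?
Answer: 1/4096 ≈ 0.00024414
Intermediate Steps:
S = -3 (S = -15/5 = -15*⅕ = -3)
1/((-61 + S)²) = 1/((-61 - 3)²) = 1/((-64)²) = 1/4096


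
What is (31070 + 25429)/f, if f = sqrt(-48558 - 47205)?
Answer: -18833*I*sqrt(95763)/31921 ≈ -182.58*I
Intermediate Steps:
f = I*sqrt(95763) (f = sqrt(-95763) = I*sqrt(95763) ≈ 309.46*I)
(31070 + 25429)/f = (31070 + 25429)/((I*sqrt(95763))) = 56499*(-I*sqrt(95763)/95763) = -18833*I*sqrt(95763)/31921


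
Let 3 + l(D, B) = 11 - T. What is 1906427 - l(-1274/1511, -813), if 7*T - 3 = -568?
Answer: 13344368/7 ≈ 1.9063e+6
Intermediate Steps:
T = -565/7 (T = 3/7 + (⅐)*(-568) = 3/7 - 568/7 = -565/7 ≈ -80.714)
l(D, B) = 621/7 (l(D, B) = -3 + (11 - 1*(-565/7)) = -3 + (11 + 565/7) = -3 + 642/7 = 621/7)
1906427 - l(-1274/1511, -813) = 1906427 - 1*621/7 = 1906427 - 621/7 = 13344368/7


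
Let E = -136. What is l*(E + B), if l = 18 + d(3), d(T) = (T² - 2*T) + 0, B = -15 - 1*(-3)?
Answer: -3108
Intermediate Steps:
B = -12 (B = -15 + 3 = -12)
d(T) = T² - 2*T
l = 21 (l = 18 + 3*(-2 + 3) = 18 + 3*1 = 18 + 3 = 21)
l*(E + B) = 21*(-136 - 12) = 21*(-148) = -3108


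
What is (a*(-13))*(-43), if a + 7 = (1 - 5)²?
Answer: 5031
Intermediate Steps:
a = 9 (a = -7 + (1 - 5)² = -7 + (-4)² = -7 + 16 = 9)
(a*(-13))*(-43) = (9*(-13))*(-43) = -117*(-43) = 5031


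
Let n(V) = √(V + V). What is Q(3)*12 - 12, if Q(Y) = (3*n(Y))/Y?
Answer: -12 + 12*√6 ≈ 17.394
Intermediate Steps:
n(V) = √2*√V (n(V) = √(2*V) = √2*√V)
Q(Y) = 3*√2/√Y (Q(Y) = (3*(√2*√Y))/Y = (3*√2*√Y)/Y = 3*√2/√Y)
Q(3)*12 - 12 = (3*√2/√3)*12 - 12 = (3*√2*(√3/3))*12 - 12 = √6*12 - 12 = 12*√6 - 12 = -12 + 12*√6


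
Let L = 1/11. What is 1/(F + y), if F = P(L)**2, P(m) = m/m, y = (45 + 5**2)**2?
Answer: 1/4901 ≈ 0.00020404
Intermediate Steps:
L = 1/11 ≈ 0.090909
y = 4900 (y = (45 + 25)**2 = 70**2 = 4900)
P(m) = 1
F = 1 (F = 1**2 = 1)
1/(F + y) = 1/(1 + 4900) = 1/4901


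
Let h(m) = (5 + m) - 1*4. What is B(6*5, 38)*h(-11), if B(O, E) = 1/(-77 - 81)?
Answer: 5/79 ≈ 0.063291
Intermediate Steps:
h(m) = 1 + m (h(m) = (5 + m) - 4 = 1 + m)
B(O, E) = -1/158 (B(O, E) = 1/(-158) = -1/158)
B(6*5, 38)*h(-11) = -(1 - 11)/158 = -1/158*(-10) = 5/79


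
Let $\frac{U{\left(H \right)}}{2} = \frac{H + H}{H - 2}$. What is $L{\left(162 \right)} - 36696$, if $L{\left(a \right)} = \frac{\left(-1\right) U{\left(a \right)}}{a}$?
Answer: $- \frac{1467841}{40} \approx -36696.0$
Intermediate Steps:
$U{\left(H \right)} = \frac{4 H}{-2 + H}$ ($U{\left(H \right)} = 2 \frac{H + H}{H - 2} = 2 \frac{2 H}{-2 + H} = \frac{4 H}{-2 + H}$)
$L{\left(a \right)} = - \frac{4}{-2 + a}$ ($L{\left(a \right)} = \frac{\left(-1\right) \frac{4 a}{-2 + a}}{a} = \frac{\left(-4\right) a \frac{1}{-2 + a}}{a} = - \frac{4}{-2 + a}$)
$L{\left(162 \right)} - 36696 = - \frac{4}{-2 + 162} - 36696 = - \frac{4}{160} - 36696 = \left(-4\right) \frac{1}{160} - 36696 = - \frac{1}{40} - 36696 = - \frac{1467841}{40}$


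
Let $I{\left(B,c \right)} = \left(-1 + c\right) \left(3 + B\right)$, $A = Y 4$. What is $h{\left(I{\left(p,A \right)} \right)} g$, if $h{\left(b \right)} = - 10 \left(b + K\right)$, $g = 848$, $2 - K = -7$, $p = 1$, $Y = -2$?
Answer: $228960$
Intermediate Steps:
$A = -8$ ($A = \left(-2\right) 4 = -8$)
$K = 9$ ($K = 2 - -7 = 2 + 7 = 9$)
$h{\left(b \right)} = -90 - 10 b$ ($h{\left(b \right)} = - 10 \left(b + 9\right) = - 10 \left(9 + b\right) = -90 - 10 b$)
$h{\left(I{\left(p,A \right)} \right)} g = \left(-90 - 10 \left(-3 - 1 + 3 \left(-8\right) + 1 \left(-8\right)\right)\right) 848 = \left(-90 - 10 \left(-3 - 1 - 24 - 8\right)\right) 848 = \left(-90 - -360\right) 848 = \left(-90 + 360\right) 848 = 270 \cdot 848 = 228960$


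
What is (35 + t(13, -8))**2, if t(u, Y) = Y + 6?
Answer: 1089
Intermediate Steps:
t(u, Y) = 6 + Y
(35 + t(13, -8))**2 = (35 + (6 - 8))**2 = (35 - 2)**2 = 33**2 = 1089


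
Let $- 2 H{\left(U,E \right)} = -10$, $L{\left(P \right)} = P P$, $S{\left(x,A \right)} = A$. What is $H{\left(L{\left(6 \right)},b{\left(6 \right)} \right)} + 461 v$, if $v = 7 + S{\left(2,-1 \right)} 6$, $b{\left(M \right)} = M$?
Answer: $466$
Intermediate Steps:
$L{\left(P \right)} = P^{2}$
$H{\left(U,E \right)} = 5$ ($H{\left(U,E \right)} = \left(- \frac{1}{2}\right) \left(-10\right) = 5$)
$v = 1$ ($v = 7 - 6 = 1$)
$H{\left(L{\left(6 \right)},b{\left(6 \right)} \right)} + 461 v = 5 + 461 \cdot 1 = 5 + 461 = 466$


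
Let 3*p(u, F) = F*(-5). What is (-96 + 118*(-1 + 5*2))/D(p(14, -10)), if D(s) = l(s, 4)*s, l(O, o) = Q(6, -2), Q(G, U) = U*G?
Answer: -483/100 ≈ -4.8300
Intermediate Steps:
p(u, F) = -5*F/3 (p(u, F) = (F*(-5))/3 = (-5*F)/3 = -5*F/3)
Q(G, U) = G*U
l(O, o) = -12 (l(O, o) = 6*(-2) = -12)
D(s) = -12*s
(-96 + 118*(-1 + 5*2))/D(p(14, -10)) = (-96 + 118*(-1 + 5*2))/((-(-20)*(-10))) = (-96 + 118*(-1 + 10))/((-12*50/3)) = (-96 + 118*9)/(-200) = (-96 + 1062)*(-1/200) = 966*(-1/200) = -483/100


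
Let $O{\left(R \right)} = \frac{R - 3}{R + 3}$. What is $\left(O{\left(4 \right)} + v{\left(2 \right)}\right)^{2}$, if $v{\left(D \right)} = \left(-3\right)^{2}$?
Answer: $\frac{4096}{49} \approx 83.592$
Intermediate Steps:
$O{\left(R \right)} = \frac{-3 + R}{3 + R}$
$v{\left(D \right)} = 9$
$\left(O{\left(4 \right)} + v{\left(2 \right)}\right)^{2} = \left(\frac{-3 + 4}{3 + 4} + 9\right)^{2} = \left(\frac{1}{7} \cdot 1 + 9\right)^{2} = \left(\frac{1}{7} + 9\right)^{2} = \left(\frac{64}{7}\right)^{2} = \frac{4096}{49}$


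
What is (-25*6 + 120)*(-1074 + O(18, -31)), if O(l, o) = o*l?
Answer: 48960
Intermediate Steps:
O(l, o) = l*o
(-25*6 + 120)*(-1074 + O(18, -31)) = (-25*6 + 120)*(-1074 + 18*(-31)) = (-150 + 120)*(-1074 - 558) = -30*(-1632) = 48960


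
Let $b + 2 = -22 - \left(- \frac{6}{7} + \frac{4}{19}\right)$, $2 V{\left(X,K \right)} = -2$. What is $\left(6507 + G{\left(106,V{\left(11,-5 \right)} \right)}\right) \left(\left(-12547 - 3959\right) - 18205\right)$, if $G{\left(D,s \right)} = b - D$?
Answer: $- \frac{29442807397}{133} \approx -2.2137 \cdot 10^{8}$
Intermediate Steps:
$V{\left(X,K \right)} = -1$ ($V{\left(X,K \right)} = \frac{1}{2} \left(-2\right) = -1$)
$b = - \frac{3106}{133}$ ($b = -2 - \frac{2840}{133} = - \frac{3106}{133} \approx -23.353$)
$G{\left(D,s \right)} = - \frac{3106}{133} - D$
$\left(6507 + G{\left(106,V{\left(11,-5 \right)} \right)}\right) \left(\left(-12547 - 3959\right) - 18205\right) = \left(6507 - \frac{17204}{133}\right) \left(\left(-12547 - 3959\right) - 18205\right) = \left(6507 - \frac{17204}{133}\right) \left(-16506 - 18205\right) = \frac{848227}{133} \left(-34711\right) = - \frac{29442807397}{133}$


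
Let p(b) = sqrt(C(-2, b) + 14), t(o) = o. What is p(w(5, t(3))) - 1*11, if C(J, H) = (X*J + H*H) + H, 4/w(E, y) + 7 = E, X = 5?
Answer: -11 + sqrt(6) ≈ -8.5505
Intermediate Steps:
w(E, y) = 4/(-7 + E)
C(J, H) = H + H**2 + 5*J (C(J, H) = (5*J + H*H) + H = (5*J + H**2) + H = (H**2 + 5*J) + H = H + H**2 + 5*J)
p(b) = sqrt(4 + b + b**2) (p(b) = sqrt((b + b**2 + 5*(-2)) + 14) = sqrt((b + b**2 - 10) + 14) = sqrt((-10 + b + b**2) + 14) = sqrt(4 + b + b**2))
p(w(5, t(3))) - 1*11 = sqrt(4 + 4/(-7 + 5) + (4/(-7 + 5))**2) - 1*11 = sqrt(4 + 4/(-2) + (4/(-2))**2) - 11 = sqrt(4 + 4*(-1/2) + (4*(-1/2))**2) - 11 = sqrt(4 - 2 + (-2)**2) - 11 = sqrt(4 - 2 + 4) - 11 = sqrt(6) - 11 = -11 + sqrt(6)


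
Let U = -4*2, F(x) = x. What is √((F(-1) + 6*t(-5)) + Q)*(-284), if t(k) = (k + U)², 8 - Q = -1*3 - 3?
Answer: -284*√1027 ≈ -9101.3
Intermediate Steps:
U = -8
Q = 14 (Q = 8 - (-1*3 - 3) = 8 - (-3 - 3) = 8 - 1*(-6) = 8 + 6 = 14)
t(k) = (-8 + k)² (t(k) = (k - 8)² = (-8 + k)²)
√((F(-1) + 6*t(-5)) + Q)*(-284) = √((-1 + 6*(-8 - 5)²) + 14)*(-284) = √((-1 + 6*(-13)²) + 14)*(-284) = √((-1 + 6*169) + 14)*(-284) = √((-1 + 1014) + 14)*(-284) = √(1013 + 14)*(-284) = √1027*(-284) = -284*√1027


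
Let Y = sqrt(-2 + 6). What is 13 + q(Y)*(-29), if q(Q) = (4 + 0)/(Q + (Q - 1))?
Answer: -77/3 ≈ -25.667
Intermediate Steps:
Y = 2 (Y = sqrt(4) = 2)
q(Q) = 4/(-1 + 2*Q) (q(Q) = 4/(Q + (-1 + Q)) = 4/(-1 + 2*Q))
13 + q(Y)*(-29) = 13 + (4/(-1 + 2*2))*(-29) = 13 + (4/(-1 + 4))*(-29) = 13 + (4/3)*(-29) = 13 - 116/3 = -77/3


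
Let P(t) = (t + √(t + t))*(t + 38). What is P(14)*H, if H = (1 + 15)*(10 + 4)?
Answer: 163072 + 23296*√7 ≈ 2.2471e+5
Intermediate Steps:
P(t) = (38 + t)*(t + √2*√t) (P(t) = (t + √(2*t))*(38 + t) = (t + √2*√t)*(38 + t) = (38 + t)*(t + √2*√t))
H = 224 (H = 16*14 = 224)
P(14)*H = (14² + 38*14 + √2*14^(3/2) + 38*√2*√14)*224 = (196 + 532 + √2*(14*√14) + 76*√7)*224 = (196 + 532 + 28*√7 + 76*√7)*224 = (728 + 104*√7)*224 = 163072 + 23296*√7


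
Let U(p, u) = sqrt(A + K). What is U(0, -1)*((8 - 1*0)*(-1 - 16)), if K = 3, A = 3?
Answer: -136*sqrt(6) ≈ -333.13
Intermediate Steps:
U(p, u) = sqrt(6) (U(p, u) = sqrt(3 + 3) = sqrt(6))
U(0, -1)*((8 - 1*0)*(-1 - 16)) = sqrt(6)*((8 - 1*0)*(-1 - 16)) = sqrt(6)*((8 + 0)*(-17)) = sqrt(6)*(8*(-17)) = sqrt(6)*(-136) = -136*sqrt(6)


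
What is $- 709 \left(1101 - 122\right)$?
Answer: $-694111$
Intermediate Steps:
$- 709 \left(1101 - 122\right) = \left(-709\right) 979 = -694111$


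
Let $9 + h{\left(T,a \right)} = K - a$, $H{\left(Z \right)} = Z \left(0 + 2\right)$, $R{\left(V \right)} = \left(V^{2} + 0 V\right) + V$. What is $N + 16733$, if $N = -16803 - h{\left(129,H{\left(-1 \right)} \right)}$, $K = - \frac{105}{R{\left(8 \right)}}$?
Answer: $- \frac{1477}{24} \approx -61.542$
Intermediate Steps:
$R{\left(V \right)} = V + V^{2}$ ($R{\left(V \right)} = \left(V^{2} + 0\right) + V = V^{2} + V = V + V^{2}$)
$H{\left(Z \right)} = 2 Z$ ($H{\left(Z \right)} = Z 2 = 2 Z$)
$K = - \frac{35}{24}$ ($K = - \frac{105}{8 \left(1 + 8\right)} = - \frac{105}{8 \cdot 9} = - \frac{105}{72} = \left(-105\right) \frac{1}{72} = - \frac{35}{24} \approx -1.4583$)
$h{\left(T,a \right)} = - \frac{251}{24} - a$ ($h{\left(T,a \right)} = -9 - \left(\frac{35}{24} + a\right) = - \frac{251}{24} - a$)
$N = - \frac{403069}{24}$ ($N = -16803 - \left(- \frac{251}{24} - 2 \left(-1\right)\right) = -16803 - \left(- \frac{251}{24} - -2\right) = -16803 - \left(- \frac{251}{24} + 2\right) = -16803 - - \frac{203}{24} = -16803 + \frac{203}{24} = - \frac{403069}{24} \approx -16795.0$)
$N + 16733 = - \frac{403069}{24} + 16733 = - \frac{1477}{24}$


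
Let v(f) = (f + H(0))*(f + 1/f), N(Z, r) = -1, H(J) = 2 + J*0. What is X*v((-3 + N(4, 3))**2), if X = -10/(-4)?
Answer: 11565/16 ≈ 722.81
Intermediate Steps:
H(J) = 2 (H(J) = 2 + 0 = 2)
v(f) = (2 + f)*(f + 1/f) (v(f) = (f + 2)*(f + 1/f) = (2 + f)*(f + 1/f))
X = 5/2 (X = -10*(-1/4) = 5/2 ≈ 2.5000)
X*v((-3 + N(4, 3))**2) = 5*(1 + ((-3 - 1)**2)**2 + 2*(-3 - 1)**2 + 2/((-3 - 1)**2))/2 = 5*(1 + ((-4)**2)**2 + 2*(-4)**2 + 2/((-4)**2))/2 = 5*(1 + 16**2 + 2*16 + 2/16)/2 = 5*(1 + 256 + 32 + 2*(1/16))/2 = 5*(1 + 256 + 32 + 1/8)/2 = (5/2)*(2313/8) = 11565/16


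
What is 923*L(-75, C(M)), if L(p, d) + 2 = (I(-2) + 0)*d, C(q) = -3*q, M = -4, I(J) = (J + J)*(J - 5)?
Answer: 308282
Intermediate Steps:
I(J) = 2*J*(-5 + J) (I(J) = (2*J)*(-5 + J) = 2*J*(-5 + J))
L(p, d) = -2 + 28*d (L(p, d) = -2 + (2*(-2)*(-5 - 2) + 0)*d = -2 + (2*(-2)*(-7) + 0)*d = -2 + (28 + 0)*d = -2 + 28*d)
923*L(-75, C(M)) = 923*(-2 + 28*(-3*(-4))) = 923*(-2 + 28*12) = 923*(-2 + 336) = 923*334 = 308282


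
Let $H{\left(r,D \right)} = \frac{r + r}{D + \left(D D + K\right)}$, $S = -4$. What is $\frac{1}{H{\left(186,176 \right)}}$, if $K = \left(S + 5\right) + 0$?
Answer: $\frac{31153}{372} \approx 83.745$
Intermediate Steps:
$K = 1$ ($K = \left(-4 + 5\right) + 0 = 1 + 0 = 1$)
$H{\left(r,D \right)} = \frac{2 r}{1 + D + D^{2}}$ ($H{\left(r,D \right)} = \frac{r + r}{D + \left(D D + 1\right)} = \frac{2 r}{D + \left(D^{2} + 1\right)} = \frac{2 r}{D + \left(1 + D^{2}\right)} = \frac{2 r}{1 + D + D^{2}}$)
$\frac{1}{H{\left(186,176 \right)}} = \frac{1}{2 \cdot 186 \frac{1}{1 + 176 + 176^{2}}} = \frac{1}{2 \cdot 186 \frac{1}{1 + 176 + 30976}} = \frac{1}{2 \cdot 186 \cdot \frac{1}{31153}} = \frac{1}{\frac{372}{31153}} = \frac{31153}{372}$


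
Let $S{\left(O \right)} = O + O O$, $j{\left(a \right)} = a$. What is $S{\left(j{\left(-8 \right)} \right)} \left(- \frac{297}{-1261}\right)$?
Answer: $\frac{16632}{1261} \approx 13.19$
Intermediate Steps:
$S{\left(O \right)} = O + O^{2}$
$S{\left(j{\left(-8 \right)} \right)} \left(- \frac{297}{-1261}\right) = - 8 \left(1 - 8\right) \left(- \frac{297}{-1261}\right) = \left(-8\right) \left(-7\right) \left(\left(-297\right) \left(- \frac{1}{1261}\right)\right) = 56 \cdot \frac{297}{1261} = \frac{16632}{1261}$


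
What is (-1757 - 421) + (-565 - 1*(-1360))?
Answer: -1383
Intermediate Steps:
(-1757 - 421) + (-565 - 1*(-1360)) = -2178 + (-565 + 1360) = -2178 + 795 = -1383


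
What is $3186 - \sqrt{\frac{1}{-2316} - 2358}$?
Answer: $3186 - \frac{i \sqrt{3161993691}}{1158} \approx 3186.0 - 48.559 i$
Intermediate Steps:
$3186 - \sqrt{\frac{1}{-2316} - 2358} = 3186 - \sqrt{- \frac{1}{2316} - 2358} = 3186 - \sqrt{- \frac{5461129}{2316}} = 3186 - \frac{i \sqrt{3161993691}}{1158}$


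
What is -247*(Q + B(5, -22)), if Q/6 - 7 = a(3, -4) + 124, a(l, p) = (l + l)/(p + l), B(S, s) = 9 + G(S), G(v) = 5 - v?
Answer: -187473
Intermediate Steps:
B(S, s) = 14 - S (B(S, s) = 9 + (5 - S) = 14 - S)
a(l, p) = 2*l/(l + p) (a(l, p) = (2*l)/(l + p) = 2*l/(l + p))
Q = 750 (Q = 42 + 6*(2*3/(3 - 4) + 124) = 42 + 6*(2*3/(-1) + 124) = 42 + 6*(2*3*(-1) + 124) = 42 + 6*(-6 + 124) = 42 + 6*118 = 42 + 708 = 750)
-247*(Q + B(5, -22)) = -247*(750 + (14 - 1*5)) = -247*(750 + (14 - 5)) = -247*(750 + 9) = -247*759 = -187473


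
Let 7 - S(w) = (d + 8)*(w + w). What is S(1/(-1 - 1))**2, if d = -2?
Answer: 169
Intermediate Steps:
S(w) = 7 - 12*w (S(w) = 7 - (-2 + 8)*(w + w) = 7 - 6*2*w = 7 - 12*w)
S(1/(-1 - 1))**2 = (7 - 12/(-1 - 1))**2 = (7 - 12/(-2))**2 = (7 - 12*(-1/2))**2 = (7 + 6)**2 = 13**2 = 169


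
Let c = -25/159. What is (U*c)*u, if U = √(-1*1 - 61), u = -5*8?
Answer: 1000*I*√62/159 ≈ 49.522*I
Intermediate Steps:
u = -40
U = I*√62 (U = √(-1 - 61) = √(-62) = I*√62 ≈ 7.874*I)
c = -25/159 (c = -25*1/159 = -25/159 ≈ -0.15723)
(U*c)*u = ((I*√62)*(-25/159))*(-40) = -25*I*√62/159*(-40) = 1000*I*√62/159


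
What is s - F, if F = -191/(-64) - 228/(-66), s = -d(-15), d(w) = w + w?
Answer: 16587/704 ≈ 23.561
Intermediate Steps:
d(w) = 2*w
s = 30 (s = -2*(-15) = -1*(-30) = 30)
F = 4533/704 (F = -191*(-1/64) - 228*(-1/66) = 191/64 + 38/11 = 4533/704 ≈ 6.4389)
s - F = 30 - 1*4533/704 = 30 - 4533/704 = 16587/704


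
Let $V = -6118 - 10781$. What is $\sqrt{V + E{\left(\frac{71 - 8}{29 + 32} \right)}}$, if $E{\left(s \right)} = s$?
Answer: $\frac{2 i \sqrt{15719334}}{61} \approx 129.99 i$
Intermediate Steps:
$V = -16899$
$\sqrt{V + E{\left(\frac{71 - 8}{29 + 32} \right)}} = \sqrt{-16899 + \frac{71 - 8}{29 + 32}} = \sqrt{-16899 + \frac{71 - 8}{61}} = \sqrt{-16899 + 63 \cdot \frac{1}{61}} = \sqrt{-16899 + \frac{63}{61}} = \sqrt{- \frac{1030776}{61}} = \frac{2 i \sqrt{15719334}}{61}$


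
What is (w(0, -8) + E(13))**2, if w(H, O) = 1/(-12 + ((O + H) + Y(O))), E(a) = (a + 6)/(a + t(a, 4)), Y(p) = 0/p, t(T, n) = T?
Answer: 31329/67600 ≈ 0.46345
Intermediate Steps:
Y(p) = 0
E(a) = (6 + a)/(2*a) (E(a) = (a + 6)/(a + a) = (6 + a)/((2*a)) = (6 + a)*(1/(2*a)) = (6 + a)/(2*a))
w(H, O) = 1/(-12 + H + O) (w(H, O) = 1/(-12 + ((O + H) + 0)) = 1/(-12 + ((H + O) + 0)) = 1/(-12 + (H + O)) = 1/(-12 + H + O))
(w(0, -8) + E(13))**2 = (1/(-12 + 0 - 8) + (1/2)*(6 + 13)/13)**2 = (1/(-20) + (1/2)*(1/13)*19)**2 = (-1/20 + 19/26)**2 = (177/260)**2 = 31329/67600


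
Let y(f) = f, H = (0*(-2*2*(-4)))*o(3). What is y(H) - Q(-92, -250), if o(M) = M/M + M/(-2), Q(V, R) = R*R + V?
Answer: -62408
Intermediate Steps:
Q(V, R) = V + R**2 (Q(V, R) = R**2 + V = V + R**2)
o(M) = 1 - M/2 (o(M) = 1 + M*(-1/2) = 1 - M/2)
H = 0 (H = (0*(-2*2*(-4)))*(1 - 1/2*3) = (0*(-4*(-4)))*(1 - 3/2) = (0*16)*(-1/2) = 0*(-1/2) = 0)
y(H) - Q(-92, -250) = 0 - (-92 + (-250)**2) = 0 - (-92 + 62500) = 0 - 1*62408 = 0 - 62408 = -62408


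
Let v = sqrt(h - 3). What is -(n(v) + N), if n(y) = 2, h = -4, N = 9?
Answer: -11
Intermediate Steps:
v = I*sqrt(7) (v = sqrt(-4 - 3) = sqrt(-7) = I*sqrt(7) ≈ 2.6458*I)
-(n(v) + N) = -(2 + 9) = -1*11 = -11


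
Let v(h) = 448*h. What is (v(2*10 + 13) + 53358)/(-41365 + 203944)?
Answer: 22714/54193 ≈ 0.41913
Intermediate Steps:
(v(2*10 + 13) + 53358)/(-41365 + 203944) = (448*(2*10 + 13) + 53358)/(-41365 + 203944) = (448*(20 + 13) + 53358)/162579 = (448*33 + 53358)*(1/162579) = (14784 + 53358)*(1/162579) = 68142*(1/162579) = 22714/54193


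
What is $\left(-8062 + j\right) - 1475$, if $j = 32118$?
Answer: $22581$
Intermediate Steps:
$\left(-8062 + j\right) - 1475 = \left(-8062 + 32118\right) - 1475 = 24056 - 1475 = 22581$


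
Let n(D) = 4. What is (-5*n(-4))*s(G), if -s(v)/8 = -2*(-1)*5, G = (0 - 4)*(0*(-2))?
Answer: 1600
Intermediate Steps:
G = 0 (G = -4*0 = 0)
s(v) = -80 (s(v) = -8*(-2*(-1))*5 = -16*5 = -8*10 = -80)
(-5*n(-4))*s(G) = -5*4*(-80) = -20*(-80) = 1600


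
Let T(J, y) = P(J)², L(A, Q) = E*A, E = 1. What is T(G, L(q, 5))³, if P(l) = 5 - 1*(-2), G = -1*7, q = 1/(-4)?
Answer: 117649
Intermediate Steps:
q = -¼ ≈ -0.25000
G = -7
L(A, Q) = A (L(A, Q) = 1*A = A)
P(l) = 7 (P(l) = 5 + 2 = 7)
T(J, y) = 49 (T(J, y) = 7² = 49)
T(G, L(q, 5))³ = 49³ = 117649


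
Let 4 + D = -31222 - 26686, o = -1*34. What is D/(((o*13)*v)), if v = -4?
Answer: -7239/221 ≈ -32.756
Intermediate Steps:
o = -34
D = -57912 (D = -4 + (-31222 - 26686) = -4 - 57908 = -57912)
D/(((o*13)*v)) = -57912/(-34*13*(-4)) = -57912/((-442*(-4))) = -57912/1768 = -57912*1/1768 = -7239/221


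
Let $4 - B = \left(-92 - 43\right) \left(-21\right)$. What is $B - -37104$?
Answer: $34273$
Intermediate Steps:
$B = -2831$ ($B = 4 - \left(-92 - 43\right) \left(-21\right) = 4 - \left(-135\right) \left(-21\right) = 4 - 2835 = -2831$)
$B - -37104 = -2831 - -37104 = -2831 + 37104 = 34273$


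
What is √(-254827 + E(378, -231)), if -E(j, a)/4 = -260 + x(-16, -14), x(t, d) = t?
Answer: I*√253723 ≈ 503.71*I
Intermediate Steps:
E(j, a) = 1104 (E(j, a) = -4*(-260 - 16) = -4*(-276) = 1104)
√(-254827 + E(378, -231)) = √(-254827 + 1104) = √(-253723) = I*√253723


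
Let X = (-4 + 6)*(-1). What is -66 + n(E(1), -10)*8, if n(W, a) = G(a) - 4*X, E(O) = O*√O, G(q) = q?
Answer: -82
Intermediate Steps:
X = -2 (X = 2*(-1) = -2)
E(O) = O^(3/2)
n(W, a) = 8 + a (n(W, a) = a - 4*(-2) = a + 8 = 8 + a)
-66 + n(E(1), -10)*8 = -66 + (8 - 10)*8 = -66 - 2*8 = -66 - 16 = -82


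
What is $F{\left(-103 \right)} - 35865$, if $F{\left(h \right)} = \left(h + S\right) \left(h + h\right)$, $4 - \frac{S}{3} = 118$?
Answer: $55805$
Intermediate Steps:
$S = -342$ ($S = 12 - 354 = -342$)
$F{\left(h \right)} = 2 h \left(-342 + h\right)$ ($F{\left(h \right)} = \left(h - 342\right) \left(h + h\right) = \left(-342 + h\right) 2 h = 2 h \left(-342 + h\right)$)
$F{\left(-103 \right)} - 35865 = 2 \left(-103\right) \left(-342 - 103\right) - 35865 = 2 \left(-103\right) \left(-445\right) - 35865 = 91670 - 35865 = 55805$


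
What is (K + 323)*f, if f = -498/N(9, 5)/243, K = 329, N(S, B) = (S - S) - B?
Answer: 108232/405 ≈ 267.24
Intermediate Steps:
N(S, B) = -B (N(S, B) = 0 - B = -B)
f = 166/405 (f = -498/((-1*5))/243 = -498/(-5)*(1/243) = -498*(-⅕)*(1/243) = (498/5)*(1/243) = 166/405 ≈ 0.40988)
(K + 323)*f = (329 + 323)*(166/405) = 652*(166/405) = 108232/405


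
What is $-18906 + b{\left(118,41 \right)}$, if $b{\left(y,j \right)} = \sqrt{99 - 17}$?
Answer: $-18906 + \sqrt{82} \approx -18897.0$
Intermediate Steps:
$b{\left(y,j \right)} = \sqrt{82}$
$-18906 + b{\left(118,41 \right)} = -18906 + \sqrt{82}$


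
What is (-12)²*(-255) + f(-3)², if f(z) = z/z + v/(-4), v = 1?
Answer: -587511/16 ≈ -36719.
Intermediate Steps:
f(z) = ¾ (f(z) = z/z + 1/(-4) = 1 + 1*(-¼) = 1 - ¼ = ¾)
(-12)²*(-255) + f(-3)² = (-12)²*(-255) + (¾)² = 144*(-255) + 9/16 = -36720 + 9/16 = -587511/16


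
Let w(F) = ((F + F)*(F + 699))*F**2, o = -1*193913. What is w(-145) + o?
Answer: -3378070413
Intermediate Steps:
o = -193913
w(F) = 2*F**3*(699 + F) (w(F) = ((2*F)*(699 + F))*F**2 = (2*F*(699 + F))*F**2 = 2*F**3*(699 + F))
w(-145) + o = 2*(-145)**3*(699 - 145) - 193913 = 2*(-3048625)*554 - 193913 = -3377876500 - 193913 = -3378070413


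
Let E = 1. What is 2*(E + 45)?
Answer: 92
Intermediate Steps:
2*(E + 45) = 2*(1 + 45) = 2*46 = 92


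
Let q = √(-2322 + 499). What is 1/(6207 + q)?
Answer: 6207/38528672 - I*√1823/38528672 ≈ 0.0001611 - 1.1082e-6*I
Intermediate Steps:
q = I*√1823 (q = √(-1823) = I*√1823 ≈ 42.697*I)
1/(6207 + q) = 1/(6207 + I*√1823)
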